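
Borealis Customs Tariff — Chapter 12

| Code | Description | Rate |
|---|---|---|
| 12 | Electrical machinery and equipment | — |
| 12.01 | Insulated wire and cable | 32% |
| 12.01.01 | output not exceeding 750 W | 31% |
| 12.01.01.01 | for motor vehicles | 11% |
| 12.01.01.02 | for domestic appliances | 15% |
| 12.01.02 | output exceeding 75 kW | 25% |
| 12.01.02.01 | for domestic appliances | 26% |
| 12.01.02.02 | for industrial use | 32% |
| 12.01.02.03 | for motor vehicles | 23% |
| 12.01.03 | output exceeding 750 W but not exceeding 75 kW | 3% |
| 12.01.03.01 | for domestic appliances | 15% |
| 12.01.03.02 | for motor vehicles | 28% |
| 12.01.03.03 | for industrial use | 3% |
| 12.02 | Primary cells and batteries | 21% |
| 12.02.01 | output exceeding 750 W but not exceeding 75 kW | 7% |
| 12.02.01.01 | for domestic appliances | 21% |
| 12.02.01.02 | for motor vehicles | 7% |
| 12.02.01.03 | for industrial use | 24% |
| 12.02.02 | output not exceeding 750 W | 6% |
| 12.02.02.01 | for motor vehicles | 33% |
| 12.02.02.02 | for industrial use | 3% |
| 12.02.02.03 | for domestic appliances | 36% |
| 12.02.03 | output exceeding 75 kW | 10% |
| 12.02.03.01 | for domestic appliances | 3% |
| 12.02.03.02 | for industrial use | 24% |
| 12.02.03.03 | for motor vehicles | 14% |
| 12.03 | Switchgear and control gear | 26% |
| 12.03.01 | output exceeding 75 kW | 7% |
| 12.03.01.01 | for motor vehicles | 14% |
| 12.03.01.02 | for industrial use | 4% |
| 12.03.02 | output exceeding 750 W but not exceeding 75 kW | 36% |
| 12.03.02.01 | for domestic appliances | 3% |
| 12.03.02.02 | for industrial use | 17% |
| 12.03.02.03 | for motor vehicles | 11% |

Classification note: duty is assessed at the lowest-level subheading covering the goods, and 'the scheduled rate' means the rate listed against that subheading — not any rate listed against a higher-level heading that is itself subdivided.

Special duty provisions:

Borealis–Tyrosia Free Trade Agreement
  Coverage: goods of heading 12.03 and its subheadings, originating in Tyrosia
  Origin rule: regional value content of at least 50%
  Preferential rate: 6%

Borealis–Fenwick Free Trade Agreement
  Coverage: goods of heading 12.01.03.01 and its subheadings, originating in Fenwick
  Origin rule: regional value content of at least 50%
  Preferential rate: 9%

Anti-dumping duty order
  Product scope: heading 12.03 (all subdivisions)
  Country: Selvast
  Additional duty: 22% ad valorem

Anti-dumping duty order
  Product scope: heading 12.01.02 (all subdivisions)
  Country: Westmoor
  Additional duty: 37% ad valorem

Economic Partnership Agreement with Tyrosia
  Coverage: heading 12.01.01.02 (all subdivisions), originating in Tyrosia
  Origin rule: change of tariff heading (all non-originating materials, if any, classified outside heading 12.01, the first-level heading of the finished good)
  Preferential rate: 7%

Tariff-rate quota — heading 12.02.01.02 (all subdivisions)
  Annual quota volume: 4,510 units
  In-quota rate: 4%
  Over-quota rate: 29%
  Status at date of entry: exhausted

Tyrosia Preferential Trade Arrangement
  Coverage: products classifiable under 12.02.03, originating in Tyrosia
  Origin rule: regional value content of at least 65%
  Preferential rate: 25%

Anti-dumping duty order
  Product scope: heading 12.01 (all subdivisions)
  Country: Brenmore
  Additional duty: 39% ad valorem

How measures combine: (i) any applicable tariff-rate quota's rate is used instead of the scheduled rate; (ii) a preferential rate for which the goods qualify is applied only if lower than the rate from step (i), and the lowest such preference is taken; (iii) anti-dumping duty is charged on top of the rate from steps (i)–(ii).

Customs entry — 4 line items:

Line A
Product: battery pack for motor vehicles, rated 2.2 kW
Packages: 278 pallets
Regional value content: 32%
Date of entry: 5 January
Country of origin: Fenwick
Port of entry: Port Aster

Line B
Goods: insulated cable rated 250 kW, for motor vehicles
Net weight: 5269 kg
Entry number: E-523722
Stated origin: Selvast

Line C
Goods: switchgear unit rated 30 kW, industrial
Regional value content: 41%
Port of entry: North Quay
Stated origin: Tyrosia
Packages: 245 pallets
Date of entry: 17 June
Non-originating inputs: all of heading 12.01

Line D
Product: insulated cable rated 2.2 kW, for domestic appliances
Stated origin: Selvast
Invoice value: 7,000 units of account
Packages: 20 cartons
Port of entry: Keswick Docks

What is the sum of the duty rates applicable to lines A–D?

Line A: battery pack → 12.02; rated 2.2 kW → 12.02.01; for motor vehicles → 12.02.01.02. Scheduled 7%. quota on 12.02.01.02 exhausted → over-quota 29%; Fenwick agreement on 12.01.03.01: 12.02.01.02 not covered. → 29%.
Line B: insulated cable → 12.01; rated 250 kW → 12.01.02; for motor vehicles → 12.01.02.03. Scheduled 23%. No special measure applies. → 23%.
Line C: switchgear unit → 12.03; rated 30 kW → 12.03.02; industrial → 12.03.02.02. Scheduled 17%. Tyrosia agreement on 12.03: RVC < 50%; Tyrosia agreement on 12.01.01.02: 12.03.02.02 not covered; Tyrosia agreement on 12.02.03: 12.03.02.02 not covered. → 17%.
Line D: insulated cable → 12.01; rated 2.2 kW → 12.01.03; for domestic appliances → 12.01.03.01. Scheduled 15%. No special measure applies. → 15%.
Sum: 29% + 23% + 17% + 15% = 84%.

84%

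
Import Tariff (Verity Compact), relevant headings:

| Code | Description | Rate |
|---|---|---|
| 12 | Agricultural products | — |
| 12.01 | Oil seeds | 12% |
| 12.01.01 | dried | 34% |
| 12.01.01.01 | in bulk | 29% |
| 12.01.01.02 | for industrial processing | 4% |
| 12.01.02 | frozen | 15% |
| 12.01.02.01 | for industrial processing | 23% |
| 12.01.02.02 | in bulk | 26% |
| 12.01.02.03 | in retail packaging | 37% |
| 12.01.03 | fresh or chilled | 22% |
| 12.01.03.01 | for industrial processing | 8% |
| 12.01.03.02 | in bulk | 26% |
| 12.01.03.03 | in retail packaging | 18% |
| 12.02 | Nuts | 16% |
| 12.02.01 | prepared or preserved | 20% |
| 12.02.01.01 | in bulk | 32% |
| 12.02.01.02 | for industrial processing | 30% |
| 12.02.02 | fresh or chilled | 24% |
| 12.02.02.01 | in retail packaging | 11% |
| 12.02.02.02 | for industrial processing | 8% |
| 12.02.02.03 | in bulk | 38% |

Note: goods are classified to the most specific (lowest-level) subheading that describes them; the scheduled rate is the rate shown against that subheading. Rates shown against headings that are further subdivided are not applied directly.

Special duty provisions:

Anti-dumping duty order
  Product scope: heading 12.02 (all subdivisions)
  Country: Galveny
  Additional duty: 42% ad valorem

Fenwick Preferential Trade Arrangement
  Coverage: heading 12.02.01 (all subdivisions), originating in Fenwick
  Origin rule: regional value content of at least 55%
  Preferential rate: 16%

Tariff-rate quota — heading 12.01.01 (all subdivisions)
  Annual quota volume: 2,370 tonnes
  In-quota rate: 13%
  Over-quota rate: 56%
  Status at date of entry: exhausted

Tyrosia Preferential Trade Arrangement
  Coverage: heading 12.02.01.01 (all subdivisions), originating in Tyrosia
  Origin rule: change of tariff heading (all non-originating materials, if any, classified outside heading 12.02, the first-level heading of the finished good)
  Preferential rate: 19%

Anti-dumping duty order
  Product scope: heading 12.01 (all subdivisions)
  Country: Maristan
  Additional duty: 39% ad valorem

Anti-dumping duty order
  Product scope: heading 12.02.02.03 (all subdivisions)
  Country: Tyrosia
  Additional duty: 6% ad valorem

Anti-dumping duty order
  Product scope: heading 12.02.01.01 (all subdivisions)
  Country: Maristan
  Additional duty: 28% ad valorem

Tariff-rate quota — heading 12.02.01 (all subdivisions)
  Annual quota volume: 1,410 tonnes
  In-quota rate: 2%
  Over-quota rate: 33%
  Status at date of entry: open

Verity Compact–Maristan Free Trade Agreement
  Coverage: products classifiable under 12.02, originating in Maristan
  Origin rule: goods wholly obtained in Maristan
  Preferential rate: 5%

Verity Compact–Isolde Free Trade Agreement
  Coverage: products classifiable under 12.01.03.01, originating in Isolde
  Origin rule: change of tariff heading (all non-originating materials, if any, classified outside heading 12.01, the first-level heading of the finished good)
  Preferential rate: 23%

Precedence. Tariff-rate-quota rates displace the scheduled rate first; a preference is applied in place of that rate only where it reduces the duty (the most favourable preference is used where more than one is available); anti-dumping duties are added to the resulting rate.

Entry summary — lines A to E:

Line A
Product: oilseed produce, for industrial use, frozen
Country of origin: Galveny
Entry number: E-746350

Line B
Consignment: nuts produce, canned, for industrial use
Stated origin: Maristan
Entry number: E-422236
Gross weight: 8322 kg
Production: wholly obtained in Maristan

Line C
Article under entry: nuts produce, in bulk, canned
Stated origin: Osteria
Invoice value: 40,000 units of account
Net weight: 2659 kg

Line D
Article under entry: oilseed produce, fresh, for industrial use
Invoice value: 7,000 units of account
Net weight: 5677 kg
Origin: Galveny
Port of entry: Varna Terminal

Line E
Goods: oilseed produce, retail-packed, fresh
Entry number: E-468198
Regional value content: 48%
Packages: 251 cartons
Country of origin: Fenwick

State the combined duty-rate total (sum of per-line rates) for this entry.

53%

Line A: oilseed → 12.01; frozen → 12.01.02; for industrial use → 12.01.02.01. Scheduled 23%. No special measure applies. → 23%.
Line B: nuts → 12.02; canned → 12.02.01; for industrial use → 12.02.01.02. Scheduled 30%. quota on 12.02.01 open → in-quota 2%; Maristan agreement on 12.02: wholly obtained → 5% available; preference 5% not lower than 2% → no reduction. → 2%.
Line C: nuts → 12.02; canned → 12.02.01; in bulk → 12.02.01.01. Scheduled 32%. quota on 12.02.01 open → in-quota 2%. → 2%.
Line D: oilseed → 12.01; fresh → 12.01.03; for industrial use → 12.01.03.01. Scheduled 8%. No special measure applies. → 8%.
Line E: oilseed → 12.01; fresh → 12.01.03; retail-packed → 12.01.03.03. Scheduled 18%. Fenwick agreement on 12.02.01: 12.01.03.03 not covered. → 18%.
Sum: 23% + 2% + 2% + 8% + 18% = 53%.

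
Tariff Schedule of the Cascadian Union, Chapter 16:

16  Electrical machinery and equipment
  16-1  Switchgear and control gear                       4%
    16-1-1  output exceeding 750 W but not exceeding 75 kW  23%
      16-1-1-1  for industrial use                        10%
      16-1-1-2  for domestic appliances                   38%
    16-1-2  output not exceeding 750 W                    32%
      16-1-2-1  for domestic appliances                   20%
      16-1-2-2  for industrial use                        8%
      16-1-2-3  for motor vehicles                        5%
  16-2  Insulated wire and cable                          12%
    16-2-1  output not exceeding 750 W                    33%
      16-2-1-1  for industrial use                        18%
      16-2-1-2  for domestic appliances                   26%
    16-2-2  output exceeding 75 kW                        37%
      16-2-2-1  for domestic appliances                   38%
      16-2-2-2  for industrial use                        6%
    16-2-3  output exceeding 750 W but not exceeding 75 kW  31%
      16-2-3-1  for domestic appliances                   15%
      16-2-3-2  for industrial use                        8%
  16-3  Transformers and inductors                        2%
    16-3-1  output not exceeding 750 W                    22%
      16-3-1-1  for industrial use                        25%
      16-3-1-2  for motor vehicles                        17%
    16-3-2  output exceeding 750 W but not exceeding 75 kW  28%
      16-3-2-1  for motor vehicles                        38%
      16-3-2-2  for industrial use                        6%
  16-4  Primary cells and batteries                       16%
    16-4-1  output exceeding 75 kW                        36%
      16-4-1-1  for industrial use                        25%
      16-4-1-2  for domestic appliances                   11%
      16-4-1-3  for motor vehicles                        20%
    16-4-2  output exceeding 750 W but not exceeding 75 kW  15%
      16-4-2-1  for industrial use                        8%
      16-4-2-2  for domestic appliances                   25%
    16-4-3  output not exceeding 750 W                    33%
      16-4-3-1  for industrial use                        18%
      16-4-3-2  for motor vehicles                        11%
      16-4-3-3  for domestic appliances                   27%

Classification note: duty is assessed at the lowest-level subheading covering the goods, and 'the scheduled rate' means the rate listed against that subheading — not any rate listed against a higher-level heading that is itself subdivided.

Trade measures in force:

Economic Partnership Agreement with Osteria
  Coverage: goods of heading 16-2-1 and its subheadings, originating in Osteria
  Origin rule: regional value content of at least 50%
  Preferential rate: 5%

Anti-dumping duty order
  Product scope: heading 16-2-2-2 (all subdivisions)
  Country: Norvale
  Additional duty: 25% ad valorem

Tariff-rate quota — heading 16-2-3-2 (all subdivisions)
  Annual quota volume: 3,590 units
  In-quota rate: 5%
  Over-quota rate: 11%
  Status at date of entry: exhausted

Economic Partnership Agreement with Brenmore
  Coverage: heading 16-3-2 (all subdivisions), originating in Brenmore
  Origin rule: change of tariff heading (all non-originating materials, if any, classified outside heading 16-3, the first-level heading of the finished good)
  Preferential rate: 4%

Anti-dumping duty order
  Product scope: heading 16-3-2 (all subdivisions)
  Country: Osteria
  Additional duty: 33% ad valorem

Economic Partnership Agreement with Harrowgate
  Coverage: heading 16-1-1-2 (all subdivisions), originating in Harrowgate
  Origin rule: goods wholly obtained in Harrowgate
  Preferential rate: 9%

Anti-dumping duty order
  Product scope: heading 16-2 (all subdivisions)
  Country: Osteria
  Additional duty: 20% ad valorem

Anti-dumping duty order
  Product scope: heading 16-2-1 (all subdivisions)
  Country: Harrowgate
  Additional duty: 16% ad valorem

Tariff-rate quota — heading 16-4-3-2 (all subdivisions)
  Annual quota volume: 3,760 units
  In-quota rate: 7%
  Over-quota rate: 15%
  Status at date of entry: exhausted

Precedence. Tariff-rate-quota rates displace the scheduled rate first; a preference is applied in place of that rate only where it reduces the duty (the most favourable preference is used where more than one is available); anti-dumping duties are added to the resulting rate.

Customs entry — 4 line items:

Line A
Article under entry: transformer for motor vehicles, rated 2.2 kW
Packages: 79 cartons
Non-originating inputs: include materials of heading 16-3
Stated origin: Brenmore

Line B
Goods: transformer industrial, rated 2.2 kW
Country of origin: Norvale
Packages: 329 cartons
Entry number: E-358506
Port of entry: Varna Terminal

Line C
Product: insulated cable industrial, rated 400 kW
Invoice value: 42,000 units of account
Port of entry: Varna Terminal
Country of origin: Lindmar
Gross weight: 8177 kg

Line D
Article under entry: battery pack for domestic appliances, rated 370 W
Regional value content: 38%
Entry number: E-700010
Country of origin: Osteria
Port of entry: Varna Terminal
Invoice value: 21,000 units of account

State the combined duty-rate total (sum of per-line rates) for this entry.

77%

Line A: transformer → 16-3; rated 2.2 kW → 16-3-2; for motor vehicles → 16-3-2-1. Scheduled 38%. Brenmore agreement on 16-3-2: CTH not met. → 38%.
Line B: transformer → 16-3; rated 2.2 kW → 16-3-2; industrial → 16-3-2-2. Scheduled 6%. No special measure applies. → 6%.
Line C: insulated cable → 16-2; rated 400 kW → 16-2-2; industrial → 16-2-2-2. Scheduled 6%. No special measure applies. → 6%.
Line D: battery pack → 16-4; rated 370 W → 16-4-3; for domestic appliances → 16-4-3-3. Scheduled 27%. Osteria agreement on 16-2-1: 16-4-3-3 not covered. → 27%.
Sum: 38% + 6% + 6% + 27% = 77%.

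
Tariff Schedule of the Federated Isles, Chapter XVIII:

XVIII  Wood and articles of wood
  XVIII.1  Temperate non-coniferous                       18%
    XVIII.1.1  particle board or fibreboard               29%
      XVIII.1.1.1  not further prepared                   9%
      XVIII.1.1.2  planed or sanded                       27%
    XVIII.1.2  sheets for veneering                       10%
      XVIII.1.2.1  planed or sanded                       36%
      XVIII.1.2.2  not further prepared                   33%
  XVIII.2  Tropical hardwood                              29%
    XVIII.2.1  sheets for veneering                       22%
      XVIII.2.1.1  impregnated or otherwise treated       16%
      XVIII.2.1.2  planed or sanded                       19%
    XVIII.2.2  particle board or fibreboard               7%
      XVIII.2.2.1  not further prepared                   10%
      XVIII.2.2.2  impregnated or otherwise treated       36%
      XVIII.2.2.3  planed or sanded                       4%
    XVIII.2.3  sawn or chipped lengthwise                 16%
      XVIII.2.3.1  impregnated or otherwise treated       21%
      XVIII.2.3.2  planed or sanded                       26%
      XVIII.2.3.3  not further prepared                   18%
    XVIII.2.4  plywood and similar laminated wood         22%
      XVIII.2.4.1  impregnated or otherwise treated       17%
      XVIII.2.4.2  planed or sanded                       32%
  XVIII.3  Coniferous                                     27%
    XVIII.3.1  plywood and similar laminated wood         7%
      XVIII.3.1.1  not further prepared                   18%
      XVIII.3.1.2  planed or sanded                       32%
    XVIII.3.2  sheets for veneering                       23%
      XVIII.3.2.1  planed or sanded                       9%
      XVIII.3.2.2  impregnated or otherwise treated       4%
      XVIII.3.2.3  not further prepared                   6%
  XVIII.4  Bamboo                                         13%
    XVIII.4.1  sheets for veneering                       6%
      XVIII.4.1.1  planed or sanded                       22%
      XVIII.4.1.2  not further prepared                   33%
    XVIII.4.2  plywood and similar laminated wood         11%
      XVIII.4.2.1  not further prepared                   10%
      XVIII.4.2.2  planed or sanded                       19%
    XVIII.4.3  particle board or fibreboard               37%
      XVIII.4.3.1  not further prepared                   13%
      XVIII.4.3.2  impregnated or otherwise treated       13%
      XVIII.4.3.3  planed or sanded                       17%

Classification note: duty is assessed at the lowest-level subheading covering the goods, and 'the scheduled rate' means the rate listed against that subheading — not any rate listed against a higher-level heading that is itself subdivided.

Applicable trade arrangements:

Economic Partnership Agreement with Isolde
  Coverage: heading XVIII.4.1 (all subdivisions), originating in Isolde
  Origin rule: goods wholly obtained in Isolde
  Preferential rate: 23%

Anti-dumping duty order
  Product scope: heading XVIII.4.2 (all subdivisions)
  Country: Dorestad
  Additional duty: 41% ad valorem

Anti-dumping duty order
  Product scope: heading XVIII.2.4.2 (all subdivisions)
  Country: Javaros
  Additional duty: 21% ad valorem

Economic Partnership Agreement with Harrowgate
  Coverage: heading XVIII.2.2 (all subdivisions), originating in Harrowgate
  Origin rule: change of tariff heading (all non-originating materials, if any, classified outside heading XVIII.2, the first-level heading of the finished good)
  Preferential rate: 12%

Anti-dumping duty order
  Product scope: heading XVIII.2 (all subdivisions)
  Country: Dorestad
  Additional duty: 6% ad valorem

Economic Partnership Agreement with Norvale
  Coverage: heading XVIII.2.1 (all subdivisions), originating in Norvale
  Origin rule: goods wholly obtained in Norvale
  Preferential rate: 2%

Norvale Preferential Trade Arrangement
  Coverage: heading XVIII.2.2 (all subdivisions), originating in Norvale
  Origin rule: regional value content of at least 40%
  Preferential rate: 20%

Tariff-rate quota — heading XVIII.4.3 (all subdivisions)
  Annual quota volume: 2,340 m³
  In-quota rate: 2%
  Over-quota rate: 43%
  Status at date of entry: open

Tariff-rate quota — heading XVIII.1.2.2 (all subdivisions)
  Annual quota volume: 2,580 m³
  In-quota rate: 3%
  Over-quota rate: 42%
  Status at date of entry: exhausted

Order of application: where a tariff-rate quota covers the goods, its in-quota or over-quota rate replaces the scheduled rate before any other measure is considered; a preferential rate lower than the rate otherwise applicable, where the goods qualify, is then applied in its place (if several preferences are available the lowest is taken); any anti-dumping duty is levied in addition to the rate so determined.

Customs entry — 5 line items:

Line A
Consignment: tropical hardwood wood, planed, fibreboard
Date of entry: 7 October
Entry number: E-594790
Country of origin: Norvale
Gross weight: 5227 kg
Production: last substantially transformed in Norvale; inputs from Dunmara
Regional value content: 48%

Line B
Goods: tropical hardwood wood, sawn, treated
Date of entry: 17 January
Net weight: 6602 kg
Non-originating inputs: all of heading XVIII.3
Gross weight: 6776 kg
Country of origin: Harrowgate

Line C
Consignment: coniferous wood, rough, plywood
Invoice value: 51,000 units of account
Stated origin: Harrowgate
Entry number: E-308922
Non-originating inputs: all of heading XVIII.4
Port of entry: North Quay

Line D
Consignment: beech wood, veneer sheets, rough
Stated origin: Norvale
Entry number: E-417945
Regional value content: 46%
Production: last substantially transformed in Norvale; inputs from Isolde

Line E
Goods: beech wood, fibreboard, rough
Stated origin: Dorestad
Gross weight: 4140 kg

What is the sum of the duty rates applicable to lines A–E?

Line A: tropical hardwood → XVIII.2; fibreboard → XVIII.2.2; planed → XVIII.2.2.3. Scheduled 4%. Norvale agreement on XVIII.2.1: XVIII.2.2.3 not covered; Norvale agreement on XVIII.2.2: RVC ≥ 40% → 20% available; preference 20% not lower than 4% → no reduction. → 4%.
Line B: tropical hardwood → XVIII.2; sawn → XVIII.2.3; treated → XVIII.2.3.1. Scheduled 21%. Harrowgate agreement on XVIII.2.2: XVIII.2.3.1 not covered. → 21%.
Line C: coniferous → XVIII.3; plywood → XVIII.3.1; rough → XVIII.3.1.1. Scheduled 18%. Harrowgate agreement on XVIII.2.2: XVIII.3.1.1 not covered. → 18%.
Line D: beech → XVIII.1; veneer sheets → XVIII.1.2; rough → XVIII.1.2.2. Scheduled 33%. quota on XVIII.1.2.2 exhausted → over-quota 42%; Norvale agreement on XVIII.2.1: XVIII.1.2.2 not covered; Norvale agreement on XVIII.2.2: XVIII.1.2.2 not covered. → 42%.
Line E: beech → XVIII.1; fibreboard → XVIII.1.1; rough → XVIII.1.1.1. Scheduled 9%. No special measure applies. → 9%.
Sum: 4% + 21% + 18% + 42% + 9% = 94%.

94%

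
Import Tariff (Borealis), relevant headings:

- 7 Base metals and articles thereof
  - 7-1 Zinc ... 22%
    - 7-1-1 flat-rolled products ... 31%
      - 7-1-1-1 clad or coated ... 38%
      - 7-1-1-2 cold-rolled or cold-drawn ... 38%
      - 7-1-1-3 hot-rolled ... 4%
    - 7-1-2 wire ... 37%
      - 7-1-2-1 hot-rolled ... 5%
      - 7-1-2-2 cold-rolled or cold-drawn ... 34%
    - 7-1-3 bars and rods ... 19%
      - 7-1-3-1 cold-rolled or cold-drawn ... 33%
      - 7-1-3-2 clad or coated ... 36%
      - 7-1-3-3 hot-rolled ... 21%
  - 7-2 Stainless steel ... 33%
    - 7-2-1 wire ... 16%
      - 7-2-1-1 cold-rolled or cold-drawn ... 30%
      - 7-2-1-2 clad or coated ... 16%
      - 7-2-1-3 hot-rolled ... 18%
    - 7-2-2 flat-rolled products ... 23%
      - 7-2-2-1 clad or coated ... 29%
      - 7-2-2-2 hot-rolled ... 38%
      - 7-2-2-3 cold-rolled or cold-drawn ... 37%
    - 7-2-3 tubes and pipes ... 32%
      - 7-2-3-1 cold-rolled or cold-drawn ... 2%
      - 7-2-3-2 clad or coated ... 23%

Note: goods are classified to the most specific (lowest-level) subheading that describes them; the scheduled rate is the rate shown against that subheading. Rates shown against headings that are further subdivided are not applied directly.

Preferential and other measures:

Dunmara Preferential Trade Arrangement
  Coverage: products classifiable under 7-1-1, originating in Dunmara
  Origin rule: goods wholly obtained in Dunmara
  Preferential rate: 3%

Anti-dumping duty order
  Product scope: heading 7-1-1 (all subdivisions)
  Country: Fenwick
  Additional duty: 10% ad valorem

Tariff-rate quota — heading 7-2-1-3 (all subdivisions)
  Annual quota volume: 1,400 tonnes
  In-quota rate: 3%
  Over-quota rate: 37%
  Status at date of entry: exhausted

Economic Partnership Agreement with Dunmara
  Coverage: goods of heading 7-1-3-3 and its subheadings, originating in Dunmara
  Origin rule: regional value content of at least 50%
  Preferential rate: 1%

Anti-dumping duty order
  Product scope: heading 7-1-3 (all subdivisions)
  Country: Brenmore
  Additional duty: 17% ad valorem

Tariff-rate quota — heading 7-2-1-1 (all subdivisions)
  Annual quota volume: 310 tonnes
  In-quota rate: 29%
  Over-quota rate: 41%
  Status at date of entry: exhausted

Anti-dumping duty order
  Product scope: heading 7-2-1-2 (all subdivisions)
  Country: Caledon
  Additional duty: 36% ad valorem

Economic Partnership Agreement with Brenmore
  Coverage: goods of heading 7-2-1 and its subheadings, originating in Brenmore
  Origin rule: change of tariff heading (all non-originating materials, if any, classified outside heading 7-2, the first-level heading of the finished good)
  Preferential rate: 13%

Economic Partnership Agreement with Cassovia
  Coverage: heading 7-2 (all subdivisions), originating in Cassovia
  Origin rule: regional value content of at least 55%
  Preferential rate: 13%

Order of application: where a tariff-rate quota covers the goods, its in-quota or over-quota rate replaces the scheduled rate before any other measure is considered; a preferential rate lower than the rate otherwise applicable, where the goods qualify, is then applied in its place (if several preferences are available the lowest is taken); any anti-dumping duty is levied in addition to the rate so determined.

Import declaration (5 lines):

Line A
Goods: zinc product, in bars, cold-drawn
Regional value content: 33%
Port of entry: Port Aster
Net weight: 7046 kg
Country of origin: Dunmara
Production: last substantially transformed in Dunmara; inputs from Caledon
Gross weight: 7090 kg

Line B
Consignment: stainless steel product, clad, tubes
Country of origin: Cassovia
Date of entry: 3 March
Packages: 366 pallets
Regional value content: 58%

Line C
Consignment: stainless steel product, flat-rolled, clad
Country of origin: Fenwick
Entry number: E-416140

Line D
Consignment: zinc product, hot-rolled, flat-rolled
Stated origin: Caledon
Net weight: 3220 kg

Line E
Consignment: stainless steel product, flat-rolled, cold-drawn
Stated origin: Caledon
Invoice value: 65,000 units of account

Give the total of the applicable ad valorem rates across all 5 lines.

Line A: zinc → 7-1; in bars → 7-1-3; cold-drawn → 7-1-3-1. Scheduled 33%. Dunmara agreement on 7-1-1: 7-1-3-1 not covered; Dunmara agreement on 7-1-3-3: 7-1-3-1 not covered. → 33%.
Line B: stainless steel → 7-2; tubes → 7-2-3; clad → 7-2-3-2. Scheduled 23%. Cassovia agreement on 7-2: RVC ≥ 55% → 13% available; preferential 13%. → 13%.
Line C: stainless steel → 7-2; flat-rolled → 7-2-2; clad → 7-2-2-1. Scheduled 29%. No special measure applies. → 29%.
Line D: zinc → 7-1; flat-rolled → 7-1-1; hot-rolled → 7-1-1-3. Scheduled 4%. No special measure applies. → 4%.
Line E: stainless steel → 7-2; flat-rolled → 7-2-2; cold-drawn → 7-2-2-3. Scheduled 37%. No special measure applies. → 37%.
Sum: 33% + 13% + 29% + 4% + 37% = 116%.

116%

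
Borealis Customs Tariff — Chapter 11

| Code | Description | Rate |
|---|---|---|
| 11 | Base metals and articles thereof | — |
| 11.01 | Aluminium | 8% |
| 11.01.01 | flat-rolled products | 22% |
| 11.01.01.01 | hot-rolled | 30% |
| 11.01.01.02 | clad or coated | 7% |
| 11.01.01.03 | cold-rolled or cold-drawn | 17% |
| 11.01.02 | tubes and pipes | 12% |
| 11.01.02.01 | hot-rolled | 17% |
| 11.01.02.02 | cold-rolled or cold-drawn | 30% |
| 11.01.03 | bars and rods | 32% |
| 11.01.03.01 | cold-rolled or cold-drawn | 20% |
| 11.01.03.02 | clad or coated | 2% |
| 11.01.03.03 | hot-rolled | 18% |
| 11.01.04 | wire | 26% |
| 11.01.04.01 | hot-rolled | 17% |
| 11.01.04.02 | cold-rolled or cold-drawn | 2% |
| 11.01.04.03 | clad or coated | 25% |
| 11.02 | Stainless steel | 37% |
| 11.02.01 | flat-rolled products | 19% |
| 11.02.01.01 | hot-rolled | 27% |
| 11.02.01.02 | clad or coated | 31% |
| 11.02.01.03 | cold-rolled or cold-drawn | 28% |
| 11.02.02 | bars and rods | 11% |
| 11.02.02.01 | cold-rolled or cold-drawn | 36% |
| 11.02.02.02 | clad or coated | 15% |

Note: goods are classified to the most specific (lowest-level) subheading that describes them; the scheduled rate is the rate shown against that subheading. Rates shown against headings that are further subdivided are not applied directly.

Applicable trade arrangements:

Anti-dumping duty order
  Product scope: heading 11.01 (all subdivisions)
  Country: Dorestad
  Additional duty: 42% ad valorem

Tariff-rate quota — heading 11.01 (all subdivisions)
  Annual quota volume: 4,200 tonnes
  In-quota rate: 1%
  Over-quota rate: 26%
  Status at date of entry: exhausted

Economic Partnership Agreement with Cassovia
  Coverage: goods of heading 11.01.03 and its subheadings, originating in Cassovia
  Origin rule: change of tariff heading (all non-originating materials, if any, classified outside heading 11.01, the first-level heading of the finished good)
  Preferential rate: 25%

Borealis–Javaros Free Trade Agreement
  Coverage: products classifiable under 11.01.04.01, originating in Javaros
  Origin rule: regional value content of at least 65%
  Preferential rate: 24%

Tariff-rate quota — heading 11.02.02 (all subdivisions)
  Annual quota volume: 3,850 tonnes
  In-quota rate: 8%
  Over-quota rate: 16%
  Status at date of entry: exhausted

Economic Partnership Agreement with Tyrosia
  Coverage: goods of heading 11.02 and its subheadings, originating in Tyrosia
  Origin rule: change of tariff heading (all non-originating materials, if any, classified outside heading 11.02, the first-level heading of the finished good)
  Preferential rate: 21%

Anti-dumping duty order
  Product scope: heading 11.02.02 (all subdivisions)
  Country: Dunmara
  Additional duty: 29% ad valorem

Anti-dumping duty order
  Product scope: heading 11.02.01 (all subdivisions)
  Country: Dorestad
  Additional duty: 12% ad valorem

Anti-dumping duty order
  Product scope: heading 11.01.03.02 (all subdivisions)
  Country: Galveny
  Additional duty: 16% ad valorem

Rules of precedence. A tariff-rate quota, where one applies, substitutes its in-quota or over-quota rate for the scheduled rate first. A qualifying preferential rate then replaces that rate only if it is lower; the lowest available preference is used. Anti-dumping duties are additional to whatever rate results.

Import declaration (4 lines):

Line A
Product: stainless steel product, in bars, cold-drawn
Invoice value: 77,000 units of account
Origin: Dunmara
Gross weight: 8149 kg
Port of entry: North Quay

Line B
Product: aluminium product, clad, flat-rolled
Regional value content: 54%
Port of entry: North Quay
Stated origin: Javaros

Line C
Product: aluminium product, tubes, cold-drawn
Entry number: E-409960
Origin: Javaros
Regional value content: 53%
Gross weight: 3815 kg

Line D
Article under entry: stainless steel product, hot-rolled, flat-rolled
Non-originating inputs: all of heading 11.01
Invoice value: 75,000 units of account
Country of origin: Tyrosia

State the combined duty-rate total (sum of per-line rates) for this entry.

118%

Line A: stainless steel → 11.02; in bars → 11.02.02; cold-drawn → 11.02.02.01. Scheduled 36%. quota on 11.02.02 exhausted → over-quota 16%; anti-dumping (Dunmara, 11.02.02): +29%; total 16% + 29% = 45%. → 45%.
Line B: aluminium → 11.01; flat-rolled → 11.01.01; clad → 11.01.01.02. Scheduled 7%. quota on 11.01 exhausted → over-quota 26%; Javaros agreement on 11.01.04.01: 11.01.01.02 not covered. → 26%.
Line C: aluminium → 11.01; tubes → 11.01.02; cold-drawn → 11.01.02.02. Scheduled 30%. quota on 11.01 exhausted → over-quota 26%; Javaros agreement on 11.01.04.01: 11.01.02.02 not covered. → 26%.
Line D: stainless steel → 11.02; flat-rolled → 11.02.01; hot-rolled → 11.02.01.01. Scheduled 27%. Tyrosia agreement on 11.02: CTH met → 21% available; preferential 21%. → 21%.
Sum: 45% + 26% + 26% + 21% = 118%.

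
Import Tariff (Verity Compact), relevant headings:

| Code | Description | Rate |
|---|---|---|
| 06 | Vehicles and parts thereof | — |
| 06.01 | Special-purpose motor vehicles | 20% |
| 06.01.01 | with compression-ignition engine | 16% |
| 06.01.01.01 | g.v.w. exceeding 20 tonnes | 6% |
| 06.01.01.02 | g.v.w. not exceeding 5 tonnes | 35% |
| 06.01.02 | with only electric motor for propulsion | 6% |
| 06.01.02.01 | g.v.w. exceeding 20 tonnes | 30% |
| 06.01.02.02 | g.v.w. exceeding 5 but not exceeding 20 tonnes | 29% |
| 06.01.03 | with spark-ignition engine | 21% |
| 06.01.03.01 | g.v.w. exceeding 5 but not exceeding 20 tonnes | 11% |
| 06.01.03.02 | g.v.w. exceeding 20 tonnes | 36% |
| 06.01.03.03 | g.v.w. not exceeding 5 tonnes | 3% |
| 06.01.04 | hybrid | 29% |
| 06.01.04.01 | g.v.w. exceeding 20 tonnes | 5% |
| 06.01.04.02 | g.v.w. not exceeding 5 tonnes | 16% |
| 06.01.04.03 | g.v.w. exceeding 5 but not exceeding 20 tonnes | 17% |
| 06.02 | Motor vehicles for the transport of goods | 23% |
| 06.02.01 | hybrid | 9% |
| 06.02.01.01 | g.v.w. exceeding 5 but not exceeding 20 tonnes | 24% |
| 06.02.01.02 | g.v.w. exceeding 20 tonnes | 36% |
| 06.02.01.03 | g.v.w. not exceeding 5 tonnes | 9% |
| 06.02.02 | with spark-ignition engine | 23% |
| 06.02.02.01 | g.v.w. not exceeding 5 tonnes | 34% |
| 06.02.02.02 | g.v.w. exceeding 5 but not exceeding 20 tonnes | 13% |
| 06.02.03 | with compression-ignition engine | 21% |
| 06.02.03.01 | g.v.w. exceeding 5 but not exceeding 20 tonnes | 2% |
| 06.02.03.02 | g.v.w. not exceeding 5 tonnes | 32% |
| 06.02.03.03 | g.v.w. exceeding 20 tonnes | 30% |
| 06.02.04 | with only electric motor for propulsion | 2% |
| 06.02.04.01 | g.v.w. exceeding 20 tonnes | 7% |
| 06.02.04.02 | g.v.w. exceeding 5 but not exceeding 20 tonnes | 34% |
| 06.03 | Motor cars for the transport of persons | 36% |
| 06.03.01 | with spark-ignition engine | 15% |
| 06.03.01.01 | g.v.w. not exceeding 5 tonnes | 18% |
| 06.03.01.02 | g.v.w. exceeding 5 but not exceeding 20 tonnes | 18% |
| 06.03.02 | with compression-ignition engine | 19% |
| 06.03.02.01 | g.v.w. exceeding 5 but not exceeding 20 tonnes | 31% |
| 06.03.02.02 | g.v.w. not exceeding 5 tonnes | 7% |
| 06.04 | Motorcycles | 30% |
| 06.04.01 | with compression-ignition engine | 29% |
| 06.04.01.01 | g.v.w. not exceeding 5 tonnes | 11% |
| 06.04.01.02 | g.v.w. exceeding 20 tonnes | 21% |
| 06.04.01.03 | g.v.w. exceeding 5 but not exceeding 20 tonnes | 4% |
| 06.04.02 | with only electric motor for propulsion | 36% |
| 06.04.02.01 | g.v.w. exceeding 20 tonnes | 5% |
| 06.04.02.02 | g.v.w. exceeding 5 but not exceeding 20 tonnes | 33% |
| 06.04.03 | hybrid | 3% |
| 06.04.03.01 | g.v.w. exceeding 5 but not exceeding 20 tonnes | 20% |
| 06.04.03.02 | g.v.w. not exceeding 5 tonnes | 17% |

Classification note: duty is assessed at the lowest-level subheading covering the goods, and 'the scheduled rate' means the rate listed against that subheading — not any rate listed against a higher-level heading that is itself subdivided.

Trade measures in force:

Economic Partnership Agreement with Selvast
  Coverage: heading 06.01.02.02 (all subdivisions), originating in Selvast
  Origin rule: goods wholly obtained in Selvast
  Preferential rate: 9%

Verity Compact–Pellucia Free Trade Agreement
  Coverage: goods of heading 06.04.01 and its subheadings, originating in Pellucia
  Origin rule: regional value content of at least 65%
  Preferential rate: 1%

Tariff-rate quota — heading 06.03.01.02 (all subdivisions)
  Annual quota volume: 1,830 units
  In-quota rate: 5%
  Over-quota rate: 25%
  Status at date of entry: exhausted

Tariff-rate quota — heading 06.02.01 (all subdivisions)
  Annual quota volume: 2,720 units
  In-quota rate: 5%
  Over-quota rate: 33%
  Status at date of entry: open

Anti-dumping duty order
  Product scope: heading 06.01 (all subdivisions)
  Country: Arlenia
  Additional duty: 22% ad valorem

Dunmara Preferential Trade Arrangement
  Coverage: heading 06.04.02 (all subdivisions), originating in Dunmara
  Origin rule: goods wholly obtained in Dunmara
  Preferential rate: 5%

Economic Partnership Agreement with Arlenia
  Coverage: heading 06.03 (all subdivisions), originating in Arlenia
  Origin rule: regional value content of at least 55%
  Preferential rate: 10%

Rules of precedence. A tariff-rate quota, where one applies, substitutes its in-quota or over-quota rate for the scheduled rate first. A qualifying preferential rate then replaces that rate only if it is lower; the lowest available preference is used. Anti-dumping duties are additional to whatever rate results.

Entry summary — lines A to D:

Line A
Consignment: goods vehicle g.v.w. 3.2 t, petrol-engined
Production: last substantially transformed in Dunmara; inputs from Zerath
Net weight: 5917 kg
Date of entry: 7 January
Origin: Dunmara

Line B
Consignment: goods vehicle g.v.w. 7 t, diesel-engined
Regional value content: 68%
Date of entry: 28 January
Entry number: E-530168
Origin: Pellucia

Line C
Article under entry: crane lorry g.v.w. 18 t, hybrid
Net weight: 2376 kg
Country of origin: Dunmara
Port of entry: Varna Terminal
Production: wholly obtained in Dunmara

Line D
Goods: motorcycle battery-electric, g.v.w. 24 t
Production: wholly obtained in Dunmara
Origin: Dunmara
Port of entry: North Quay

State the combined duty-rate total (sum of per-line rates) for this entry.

Line A: goods vehicle → 06.02; petrol-engined → 06.02.02; g.v.w. 3.2 t → 06.02.02.01. Scheduled 34%. Dunmara agreement on 06.04.02: 06.02.02.01 not covered. → 34%.
Line B: goods vehicle → 06.02; diesel-engined → 06.02.03; g.v.w. 7 t → 06.02.03.01. Scheduled 2%. Pellucia agreement on 06.04.01: 06.02.03.01 not covered. → 2%.
Line C: crane lorry → 06.01; hybrid → 06.01.04; g.v.w. 18 t → 06.01.04.03. Scheduled 17%. Dunmara agreement on 06.04.02: 06.01.04.03 not covered. → 17%.
Line D: motorcycle → 06.04; battery-electric → 06.04.02; g.v.w. 24 t → 06.04.02.01. Scheduled 5%. Dunmara agreement on 06.04.02: wholly obtained → 5% available; preference 5% not lower than 5% → no reduction. → 5%.
Sum: 34% + 2% + 17% + 5% = 58%.

58%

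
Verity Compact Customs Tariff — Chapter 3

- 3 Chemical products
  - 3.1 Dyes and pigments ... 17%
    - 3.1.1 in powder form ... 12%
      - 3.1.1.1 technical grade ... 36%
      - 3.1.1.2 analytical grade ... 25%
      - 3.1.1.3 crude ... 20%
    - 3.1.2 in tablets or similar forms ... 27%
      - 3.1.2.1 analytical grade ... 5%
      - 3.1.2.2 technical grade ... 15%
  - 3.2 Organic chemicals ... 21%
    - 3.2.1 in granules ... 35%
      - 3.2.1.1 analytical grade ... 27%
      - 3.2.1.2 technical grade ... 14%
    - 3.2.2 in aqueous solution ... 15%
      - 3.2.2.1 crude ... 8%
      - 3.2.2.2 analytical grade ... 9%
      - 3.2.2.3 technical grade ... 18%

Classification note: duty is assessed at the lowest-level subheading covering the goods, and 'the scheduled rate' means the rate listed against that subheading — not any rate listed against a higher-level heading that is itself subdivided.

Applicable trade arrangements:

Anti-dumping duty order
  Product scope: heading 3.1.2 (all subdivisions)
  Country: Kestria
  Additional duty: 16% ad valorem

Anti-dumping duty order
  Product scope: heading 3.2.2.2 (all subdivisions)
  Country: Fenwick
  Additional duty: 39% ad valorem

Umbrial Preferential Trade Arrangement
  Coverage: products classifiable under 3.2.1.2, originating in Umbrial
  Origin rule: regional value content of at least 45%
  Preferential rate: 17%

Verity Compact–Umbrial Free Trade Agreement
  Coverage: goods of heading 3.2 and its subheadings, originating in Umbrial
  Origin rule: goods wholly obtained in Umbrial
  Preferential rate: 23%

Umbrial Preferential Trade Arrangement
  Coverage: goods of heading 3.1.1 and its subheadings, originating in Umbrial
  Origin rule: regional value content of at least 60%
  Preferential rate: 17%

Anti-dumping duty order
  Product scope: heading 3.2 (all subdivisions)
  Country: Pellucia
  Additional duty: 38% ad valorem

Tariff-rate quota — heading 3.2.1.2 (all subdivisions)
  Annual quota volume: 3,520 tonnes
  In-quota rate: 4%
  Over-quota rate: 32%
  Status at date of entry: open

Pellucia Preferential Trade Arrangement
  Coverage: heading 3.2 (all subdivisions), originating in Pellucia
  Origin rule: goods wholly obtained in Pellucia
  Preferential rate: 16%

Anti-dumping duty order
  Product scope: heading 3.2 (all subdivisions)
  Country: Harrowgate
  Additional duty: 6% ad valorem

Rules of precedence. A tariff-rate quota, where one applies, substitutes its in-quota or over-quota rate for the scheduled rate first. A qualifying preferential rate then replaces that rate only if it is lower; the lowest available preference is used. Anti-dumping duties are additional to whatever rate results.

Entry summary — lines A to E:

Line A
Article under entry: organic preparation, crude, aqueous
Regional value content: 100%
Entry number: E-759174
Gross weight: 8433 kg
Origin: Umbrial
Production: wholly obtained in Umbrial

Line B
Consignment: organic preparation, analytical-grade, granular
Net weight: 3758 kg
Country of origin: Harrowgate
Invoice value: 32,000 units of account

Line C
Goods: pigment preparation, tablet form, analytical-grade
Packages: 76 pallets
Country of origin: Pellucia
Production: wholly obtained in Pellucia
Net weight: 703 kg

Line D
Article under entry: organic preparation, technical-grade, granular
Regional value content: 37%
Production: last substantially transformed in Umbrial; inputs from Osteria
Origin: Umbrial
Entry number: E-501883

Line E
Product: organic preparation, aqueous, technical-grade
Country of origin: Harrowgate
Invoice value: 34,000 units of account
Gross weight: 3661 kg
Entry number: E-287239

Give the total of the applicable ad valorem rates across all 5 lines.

74%

Line A: organic → 3.2; aqueous → 3.2.2; crude → 3.2.2.1. Scheduled 8%. Umbrial agreement on 3.2.1.2: 3.2.2.1 not covered; Umbrial agreement on 3.2: wholly obtained → 23% available; Umbrial agreement on 3.1.1: 3.2.2.1 not covered; preference 23% not lower than 8% → no reduction. → 8%.
Line B: organic → 3.2; granular → 3.2.1; analytical-grade → 3.2.1.1. Scheduled 27%. anti-dumping (Harrowgate, 3.2): +6%; total 27% + 6% = 33%. → 33%.
Line C: pigment → 3.1; tablet form → 3.1.2; analytical-grade → 3.1.2.1. Scheduled 5%. Pellucia agreement on 3.2: 3.1.2.1 not covered. → 5%.
Line D: organic → 3.2; granular → 3.2.1; technical-grade → 3.2.1.2. Scheduled 14%. quota on 3.2.1.2 open → in-quota 4%; Umbrial agreement on 3.2.1.2: RVC < 45%; Umbrial agreement on 3.2: not wholly obtained; Umbrial agreement on 3.1.1: 3.2.1.2 not covered. → 4%.
Line E: organic → 3.2; aqueous → 3.2.2; technical-grade → 3.2.2.3. Scheduled 18%. anti-dumping (Harrowgate, 3.2): +6%; total 18% + 6% = 24%. → 24%.
Sum: 8% + 33% + 5% + 4% + 24% = 74%.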